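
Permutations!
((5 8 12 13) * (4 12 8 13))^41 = ((4 12)(5 13))^41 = (4 12)(5 13)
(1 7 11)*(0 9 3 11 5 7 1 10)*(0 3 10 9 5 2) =(0 5 7 2)(3 11 9 10) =[5, 1, 0, 11, 4, 7, 6, 2, 8, 10, 3, 9]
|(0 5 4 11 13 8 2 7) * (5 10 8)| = |(0 10 8 2 7)(4 11 13 5)| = 20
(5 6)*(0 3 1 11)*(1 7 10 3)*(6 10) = (0 1 11)(3 7 6 5 10) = [1, 11, 2, 7, 4, 10, 5, 6, 8, 9, 3, 0]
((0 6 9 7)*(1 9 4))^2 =((0 6 4 1 9 7))^2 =(0 4 9)(1 7 6)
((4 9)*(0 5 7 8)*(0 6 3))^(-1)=(0 3 6 8 7 5)(4 9)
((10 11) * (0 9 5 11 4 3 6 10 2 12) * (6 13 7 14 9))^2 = (0 10 3 7 9 11 12 6 4 13 14 5 2)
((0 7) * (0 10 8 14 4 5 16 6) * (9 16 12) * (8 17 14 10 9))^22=(0 9 6 7 16)(4 5 12 8 10 17 14)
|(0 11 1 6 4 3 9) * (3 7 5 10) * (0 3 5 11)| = |(1 6 4 7 11)(3 9)(5 10)| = 10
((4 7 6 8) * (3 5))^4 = (8)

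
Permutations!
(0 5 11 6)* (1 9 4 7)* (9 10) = (0 5 11 6)(1 10 9 4 7) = [5, 10, 2, 3, 7, 11, 0, 1, 8, 4, 9, 6]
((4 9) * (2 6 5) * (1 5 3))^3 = (1 6 5 3 2)(4 9)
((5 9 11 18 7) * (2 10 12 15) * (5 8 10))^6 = (2 8 9 12 18)(5 10 11 15 7)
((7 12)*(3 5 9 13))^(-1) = ((3 5 9 13)(7 12))^(-1) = (3 13 9 5)(7 12)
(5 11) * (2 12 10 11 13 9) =(2 12 10 11 5 13 9) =[0, 1, 12, 3, 4, 13, 6, 7, 8, 2, 11, 5, 10, 9]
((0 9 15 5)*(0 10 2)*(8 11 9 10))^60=(15)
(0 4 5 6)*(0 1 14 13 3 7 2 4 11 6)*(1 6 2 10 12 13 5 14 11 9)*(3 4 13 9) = (0 3 7 10 12 9 1 11 2 13 4 14 5) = [3, 11, 13, 7, 14, 0, 6, 10, 8, 1, 12, 2, 9, 4, 5]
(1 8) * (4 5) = (1 8)(4 5) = [0, 8, 2, 3, 5, 4, 6, 7, 1]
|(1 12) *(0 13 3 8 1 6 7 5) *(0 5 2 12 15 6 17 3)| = 18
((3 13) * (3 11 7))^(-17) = (3 7 11 13) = ((3 13 11 7))^(-17)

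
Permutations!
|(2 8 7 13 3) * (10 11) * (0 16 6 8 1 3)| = |(0 16 6 8 7 13)(1 3 2)(10 11)| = 6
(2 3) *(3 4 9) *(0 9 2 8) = (0 9 3 8)(2 4) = [9, 1, 4, 8, 2, 5, 6, 7, 0, 3]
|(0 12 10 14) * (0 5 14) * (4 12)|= |(0 4 12 10)(5 14)|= 4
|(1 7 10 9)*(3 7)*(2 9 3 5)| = 12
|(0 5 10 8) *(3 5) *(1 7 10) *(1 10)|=10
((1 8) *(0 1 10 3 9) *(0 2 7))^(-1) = ((0 1 8 10 3 9 2 7))^(-1) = (0 7 2 9 3 10 8 1)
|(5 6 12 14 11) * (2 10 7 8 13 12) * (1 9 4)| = 30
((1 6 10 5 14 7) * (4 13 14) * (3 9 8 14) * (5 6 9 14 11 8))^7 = (1 7 14 3 13 4 5 9)(6 10)(8 11)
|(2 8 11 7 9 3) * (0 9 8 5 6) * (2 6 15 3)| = |(0 9 2 5 15 3 6)(7 8 11)| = 21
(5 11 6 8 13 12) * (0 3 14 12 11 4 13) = [3, 1, 2, 14, 13, 4, 8, 7, 0, 9, 10, 6, 5, 11, 12] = (0 3 14 12 5 4 13 11 6 8)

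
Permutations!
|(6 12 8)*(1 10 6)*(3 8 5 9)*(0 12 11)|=|(0 12 5 9 3 8 1 10 6 11)|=10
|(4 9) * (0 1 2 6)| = |(0 1 2 6)(4 9)| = 4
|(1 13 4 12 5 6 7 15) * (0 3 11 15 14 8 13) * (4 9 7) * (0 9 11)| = 8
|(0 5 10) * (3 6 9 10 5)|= 5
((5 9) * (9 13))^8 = ((5 13 9))^8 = (5 9 13)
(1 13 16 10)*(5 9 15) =(1 13 16 10)(5 9 15) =[0, 13, 2, 3, 4, 9, 6, 7, 8, 15, 1, 11, 12, 16, 14, 5, 10]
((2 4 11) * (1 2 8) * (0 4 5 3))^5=(0 2 11 3 1 4 5 8)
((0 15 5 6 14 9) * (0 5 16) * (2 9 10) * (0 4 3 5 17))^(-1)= (0 17 9 2 10 14 6 5 3 4 16 15)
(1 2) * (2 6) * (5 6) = [0, 5, 1, 3, 4, 6, 2] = (1 5 6 2)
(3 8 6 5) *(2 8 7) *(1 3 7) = (1 3)(2 8 6 5 7) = [0, 3, 8, 1, 4, 7, 5, 2, 6]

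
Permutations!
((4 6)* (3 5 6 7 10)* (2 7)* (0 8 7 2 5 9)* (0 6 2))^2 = (0 7 3 6 5)(2 8 10 9 4)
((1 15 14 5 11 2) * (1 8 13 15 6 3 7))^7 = (15)(1 7 3 6)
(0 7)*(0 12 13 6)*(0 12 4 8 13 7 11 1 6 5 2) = (0 11 1 6 12 7 4 8 13 5 2) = [11, 6, 0, 3, 8, 2, 12, 4, 13, 9, 10, 1, 7, 5]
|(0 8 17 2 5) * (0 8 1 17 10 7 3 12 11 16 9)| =|(0 1 17 2 5 8 10 7 3 12 11 16 9)| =13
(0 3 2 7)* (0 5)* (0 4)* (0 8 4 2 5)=(0 3 5 2 7)(4 8)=[3, 1, 7, 5, 8, 2, 6, 0, 4]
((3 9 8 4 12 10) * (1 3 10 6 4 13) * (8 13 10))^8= ((1 3 9 13)(4 12 6)(8 10))^8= (13)(4 6 12)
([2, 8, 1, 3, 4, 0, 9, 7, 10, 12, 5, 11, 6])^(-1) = [5, 2, 0, 3, 4, 10, 12, 7, 1, 6, 8, 11, 9]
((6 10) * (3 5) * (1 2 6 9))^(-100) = (10)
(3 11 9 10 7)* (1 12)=(1 12)(3 11 9 10 7)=[0, 12, 2, 11, 4, 5, 6, 3, 8, 10, 7, 9, 1]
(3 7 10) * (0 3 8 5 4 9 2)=[3, 1, 0, 7, 9, 4, 6, 10, 5, 2, 8]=(0 3 7 10 8 5 4 9 2)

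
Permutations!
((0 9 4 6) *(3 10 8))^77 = (0 9 4 6)(3 8 10)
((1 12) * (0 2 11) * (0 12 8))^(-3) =((0 2 11 12 1 8))^(-3) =(0 12)(1 2)(8 11)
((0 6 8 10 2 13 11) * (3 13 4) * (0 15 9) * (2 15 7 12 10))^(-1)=((0 6 8 2 4 3 13 11 7 12 10 15 9))^(-1)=(0 9 15 10 12 7 11 13 3 4 2 8 6)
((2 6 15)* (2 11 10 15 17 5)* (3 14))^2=((2 6 17 5)(3 14)(10 15 11))^2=(2 17)(5 6)(10 11 15)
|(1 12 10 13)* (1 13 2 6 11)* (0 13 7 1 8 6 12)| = |(0 13 7 1)(2 12 10)(6 11 8)| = 12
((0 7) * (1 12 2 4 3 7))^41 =(0 7 3 4 2 12 1)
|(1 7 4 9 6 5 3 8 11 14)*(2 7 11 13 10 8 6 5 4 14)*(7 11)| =|(1 7 14)(2 11)(3 6 4 9 5)(8 13 10)| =30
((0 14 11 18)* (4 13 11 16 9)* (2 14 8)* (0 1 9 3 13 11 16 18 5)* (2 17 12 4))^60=(18)(0 4 8 11 17 5 12)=((0 8 17 12 4 11 5)(1 9 2 14 18)(3 13 16))^60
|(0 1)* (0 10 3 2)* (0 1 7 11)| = |(0 7 11)(1 10 3 2)| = 12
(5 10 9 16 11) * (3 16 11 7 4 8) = (3 16 7 4 8)(5 10 9 11) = [0, 1, 2, 16, 8, 10, 6, 4, 3, 11, 9, 5, 12, 13, 14, 15, 7]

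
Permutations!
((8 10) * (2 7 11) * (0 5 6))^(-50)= (0 5 6)(2 7 11)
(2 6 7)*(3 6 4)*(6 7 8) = (2 4 3 7)(6 8) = [0, 1, 4, 7, 3, 5, 8, 2, 6]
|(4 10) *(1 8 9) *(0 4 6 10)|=6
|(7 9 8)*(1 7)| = 4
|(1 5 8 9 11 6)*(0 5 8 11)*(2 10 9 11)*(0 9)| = |(0 5 2 10)(1 8 11 6)| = 4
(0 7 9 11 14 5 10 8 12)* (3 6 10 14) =(0 7 9 11 3 6 10 8 12)(5 14) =[7, 1, 2, 6, 4, 14, 10, 9, 12, 11, 8, 3, 0, 13, 5]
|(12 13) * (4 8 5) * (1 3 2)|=6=|(1 3 2)(4 8 5)(12 13)|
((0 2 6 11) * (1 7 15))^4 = (1 7 15)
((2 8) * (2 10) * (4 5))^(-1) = ((2 8 10)(4 5))^(-1) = (2 10 8)(4 5)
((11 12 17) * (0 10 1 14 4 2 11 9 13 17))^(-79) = ((0 10 1 14 4 2 11 12)(9 13 17))^(-79) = (0 10 1 14 4 2 11 12)(9 17 13)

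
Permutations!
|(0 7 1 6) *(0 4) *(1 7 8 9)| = |(0 8 9 1 6 4)| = 6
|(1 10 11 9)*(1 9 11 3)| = 3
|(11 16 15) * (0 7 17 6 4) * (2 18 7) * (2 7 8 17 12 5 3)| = |(0 7 12 5 3 2 18 8 17 6 4)(11 16 15)| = 33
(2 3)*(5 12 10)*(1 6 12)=(1 6 12 10 5)(2 3)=[0, 6, 3, 2, 4, 1, 12, 7, 8, 9, 5, 11, 10]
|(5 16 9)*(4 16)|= |(4 16 9 5)|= 4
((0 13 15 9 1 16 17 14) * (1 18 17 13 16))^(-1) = (0 14 17 18 9 15 13 16)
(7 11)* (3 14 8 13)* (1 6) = (1 6)(3 14 8 13)(7 11) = [0, 6, 2, 14, 4, 5, 1, 11, 13, 9, 10, 7, 12, 3, 8]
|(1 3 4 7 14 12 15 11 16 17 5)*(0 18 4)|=|(0 18 4 7 14 12 15 11 16 17 5 1 3)|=13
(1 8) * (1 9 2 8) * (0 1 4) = (0 1 4)(2 8 9) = [1, 4, 8, 3, 0, 5, 6, 7, 9, 2]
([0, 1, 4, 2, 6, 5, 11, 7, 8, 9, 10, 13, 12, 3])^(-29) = (2 4 6 11 13 3)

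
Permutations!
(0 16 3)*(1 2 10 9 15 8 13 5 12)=[16, 2, 10, 0, 4, 12, 6, 7, 13, 15, 9, 11, 1, 5, 14, 8, 3]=(0 16 3)(1 2 10 9 15 8 13 5 12)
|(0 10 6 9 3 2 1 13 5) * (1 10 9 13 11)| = |(0 9 3 2 10 6 13 5)(1 11)| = 8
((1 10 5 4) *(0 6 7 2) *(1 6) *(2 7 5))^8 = ((0 1 10 2)(4 6 5))^8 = (10)(4 5 6)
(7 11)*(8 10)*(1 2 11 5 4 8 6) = (1 2 11 7 5 4 8 10 6) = [0, 2, 11, 3, 8, 4, 1, 5, 10, 9, 6, 7]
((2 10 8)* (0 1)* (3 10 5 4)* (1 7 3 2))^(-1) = (0 1 8 10 3 7)(2 4 5)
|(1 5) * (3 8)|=|(1 5)(3 8)|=2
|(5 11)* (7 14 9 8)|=|(5 11)(7 14 9 8)|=4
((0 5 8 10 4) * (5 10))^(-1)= (0 4 10)(5 8)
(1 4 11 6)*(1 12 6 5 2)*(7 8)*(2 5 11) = [0, 4, 1, 3, 2, 5, 12, 8, 7, 9, 10, 11, 6] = (1 4 2)(6 12)(7 8)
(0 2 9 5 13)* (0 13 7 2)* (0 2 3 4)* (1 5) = (13)(0 2 9 1 5 7 3 4) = [2, 5, 9, 4, 0, 7, 6, 3, 8, 1, 10, 11, 12, 13]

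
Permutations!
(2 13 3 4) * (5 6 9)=[0, 1, 13, 4, 2, 6, 9, 7, 8, 5, 10, 11, 12, 3]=(2 13 3 4)(5 6 9)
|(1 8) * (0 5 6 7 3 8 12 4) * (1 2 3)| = |(0 5 6 7 1 12 4)(2 3 8)| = 21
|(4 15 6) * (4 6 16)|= 3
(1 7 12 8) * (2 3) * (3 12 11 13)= (1 7 11 13 3 2 12 8)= [0, 7, 12, 2, 4, 5, 6, 11, 1, 9, 10, 13, 8, 3]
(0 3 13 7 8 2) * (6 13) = (0 3 6 13 7 8 2) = [3, 1, 0, 6, 4, 5, 13, 8, 2, 9, 10, 11, 12, 7]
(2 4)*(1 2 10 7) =(1 2 4 10 7) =[0, 2, 4, 3, 10, 5, 6, 1, 8, 9, 7]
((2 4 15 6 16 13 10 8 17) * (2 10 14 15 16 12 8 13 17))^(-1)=((2 4 16 17 10 13 14 15 6 12 8))^(-1)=(2 8 12 6 15 14 13 10 17 16 4)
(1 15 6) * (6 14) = [0, 15, 2, 3, 4, 5, 1, 7, 8, 9, 10, 11, 12, 13, 6, 14] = (1 15 14 6)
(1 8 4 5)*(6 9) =[0, 8, 2, 3, 5, 1, 9, 7, 4, 6] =(1 8 4 5)(6 9)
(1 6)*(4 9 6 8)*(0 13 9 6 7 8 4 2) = (0 13 9 7 8 2)(1 4 6) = [13, 4, 0, 3, 6, 5, 1, 8, 2, 7, 10, 11, 12, 9]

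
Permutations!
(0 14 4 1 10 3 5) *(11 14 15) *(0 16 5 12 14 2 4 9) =(0 15 11 2 4 1 10 3 12 14 9)(5 16) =[15, 10, 4, 12, 1, 16, 6, 7, 8, 0, 3, 2, 14, 13, 9, 11, 5]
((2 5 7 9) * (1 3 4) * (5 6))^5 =(9)(1 4 3)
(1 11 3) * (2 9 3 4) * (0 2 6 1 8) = [2, 11, 9, 8, 6, 5, 1, 7, 0, 3, 10, 4] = (0 2 9 3 8)(1 11 4 6)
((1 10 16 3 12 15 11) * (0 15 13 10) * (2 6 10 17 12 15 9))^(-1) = (0 1 11 15 3 16 10 6 2 9)(12 17 13)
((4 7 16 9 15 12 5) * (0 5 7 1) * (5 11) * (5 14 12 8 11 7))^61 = (0 7 16 9 15 8 11 14 12 5 4 1)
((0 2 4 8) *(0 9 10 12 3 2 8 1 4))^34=((0 8 9 10 12 3 2)(1 4))^34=(0 2 3 12 10 9 8)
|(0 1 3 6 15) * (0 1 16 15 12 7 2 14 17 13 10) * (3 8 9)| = 15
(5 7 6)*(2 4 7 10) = (2 4 7 6 5 10) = [0, 1, 4, 3, 7, 10, 5, 6, 8, 9, 2]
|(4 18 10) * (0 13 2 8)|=|(0 13 2 8)(4 18 10)|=12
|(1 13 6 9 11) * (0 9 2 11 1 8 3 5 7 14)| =12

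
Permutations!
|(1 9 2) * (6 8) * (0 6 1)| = 6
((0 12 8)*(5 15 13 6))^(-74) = (0 12 8)(5 13)(6 15)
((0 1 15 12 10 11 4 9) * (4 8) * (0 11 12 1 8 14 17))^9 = ((0 8 4 9 11 14 17)(1 15)(10 12))^9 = (0 4 11 17 8 9 14)(1 15)(10 12)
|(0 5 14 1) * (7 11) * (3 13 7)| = 4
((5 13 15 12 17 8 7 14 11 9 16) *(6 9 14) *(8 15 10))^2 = (5 10 7 9)(6 16 13 8)(12 15 17)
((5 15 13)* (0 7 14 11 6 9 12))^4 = (0 6 7 9 14 12 11)(5 15 13)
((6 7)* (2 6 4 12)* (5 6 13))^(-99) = (2 12 4 7 6 5 13)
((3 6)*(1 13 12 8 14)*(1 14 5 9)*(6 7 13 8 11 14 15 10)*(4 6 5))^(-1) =((1 8 4 6 3 7 13 12 11 14 15 10 5 9))^(-1) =(1 9 5 10 15 14 11 12 13 7 3 6 4 8)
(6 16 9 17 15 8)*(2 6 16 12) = [0, 1, 6, 3, 4, 5, 12, 7, 16, 17, 10, 11, 2, 13, 14, 8, 9, 15] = (2 6 12)(8 16 9 17 15)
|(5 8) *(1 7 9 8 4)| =6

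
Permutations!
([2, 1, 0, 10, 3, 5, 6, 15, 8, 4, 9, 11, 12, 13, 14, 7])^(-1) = (0 2)(3 4 9 10)(7 15)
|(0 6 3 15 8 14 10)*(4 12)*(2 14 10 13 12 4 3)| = |(0 6 2 14 13 12 3 15 8 10)| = 10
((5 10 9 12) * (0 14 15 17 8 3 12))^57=((0 14 15 17 8 3 12 5 10 9))^57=(0 5 8 14 10 3 15 9 12 17)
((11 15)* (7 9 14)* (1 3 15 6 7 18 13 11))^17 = (1 15 3)(6 14 11 9 13 7 18)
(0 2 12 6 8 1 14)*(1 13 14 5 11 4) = (0 2 12 6 8 13 14)(1 5 11 4) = [2, 5, 12, 3, 1, 11, 8, 7, 13, 9, 10, 4, 6, 14, 0]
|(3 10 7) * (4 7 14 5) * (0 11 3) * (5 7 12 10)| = |(0 11 3 5 4 12 10 14 7)| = 9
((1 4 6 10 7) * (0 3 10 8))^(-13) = ((0 3 10 7 1 4 6 8))^(-13) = (0 7 6 3 1 8 10 4)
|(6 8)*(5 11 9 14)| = 4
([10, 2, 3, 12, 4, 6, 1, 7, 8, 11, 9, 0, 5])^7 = [11, 2, 3, 12, 4, 6, 1, 7, 8, 10, 0, 9, 5]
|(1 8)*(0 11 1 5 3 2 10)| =8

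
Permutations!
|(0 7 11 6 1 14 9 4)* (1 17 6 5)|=8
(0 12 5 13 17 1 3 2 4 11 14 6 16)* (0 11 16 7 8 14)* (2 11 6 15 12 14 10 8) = (0 14 15 12 5 13 17 1 3 11)(2 4 16 6 7)(8 10) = [14, 3, 4, 11, 16, 13, 7, 2, 10, 9, 8, 0, 5, 17, 15, 12, 6, 1]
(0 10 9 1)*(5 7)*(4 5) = (0 10 9 1)(4 5 7) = [10, 0, 2, 3, 5, 7, 6, 4, 8, 1, 9]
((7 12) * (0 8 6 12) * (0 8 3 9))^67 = (0 3 9)(6 8 7 12)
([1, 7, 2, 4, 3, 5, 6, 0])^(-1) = [7, 0, 2, 4, 3, 5, 6, 1]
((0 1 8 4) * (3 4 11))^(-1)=(0 4 3 11 8 1)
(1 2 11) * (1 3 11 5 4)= (1 2 5 4)(3 11)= [0, 2, 5, 11, 1, 4, 6, 7, 8, 9, 10, 3]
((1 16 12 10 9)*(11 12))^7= (1 16 11 12 10 9)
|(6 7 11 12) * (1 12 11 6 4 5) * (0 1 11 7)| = |(0 1 12 4 5 11 7 6)| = 8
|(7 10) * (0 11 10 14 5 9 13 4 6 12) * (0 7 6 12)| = |(0 11 10 6)(4 12 7 14 5 9 13)| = 28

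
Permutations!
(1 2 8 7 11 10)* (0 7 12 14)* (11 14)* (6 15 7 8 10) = (0 8 12 11 6 15 7 14)(1 2 10) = [8, 2, 10, 3, 4, 5, 15, 14, 12, 9, 1, 6, 11, 13, 0, 7]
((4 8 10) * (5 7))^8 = (4 10 8)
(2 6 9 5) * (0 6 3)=(0 6 9 5 2 3)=[6, 1, 3, 0, 4, 2, 9, 7, 8, 5]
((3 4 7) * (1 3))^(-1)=((1 3 4 7))^(-1)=(1 7 4 3)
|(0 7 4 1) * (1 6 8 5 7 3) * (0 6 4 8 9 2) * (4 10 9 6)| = |(0 3 1 4 10 9 2)(5 7 8)| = 21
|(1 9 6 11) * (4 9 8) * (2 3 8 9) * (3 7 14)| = 12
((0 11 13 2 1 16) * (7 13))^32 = ((0 11 7 13 2 1 16))^32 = (0 2 11 1 7 16 13)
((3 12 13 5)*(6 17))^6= (17)(3 13)(5 12)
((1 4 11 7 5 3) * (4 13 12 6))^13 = ((1 13 12 6 4 11 7 5 3))^13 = (1 4 3 6 5 12 7 13 11)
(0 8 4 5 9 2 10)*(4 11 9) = (0 8 11 9 2 10)(4 5) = [8, 1, 10, 3, 5, 4, 6, 7, 11, 2, 0, 9]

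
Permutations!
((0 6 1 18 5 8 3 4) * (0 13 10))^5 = ((0 6 1 18 5 8 3 4 13 10))^5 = (0 8)(1 4)(3 6)(5 10)(13 18)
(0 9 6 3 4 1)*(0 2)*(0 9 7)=(0 7)(1 2 9 6 3 4)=[7, 2, 9, 4, 1, 5, 3, 0, 8, 6]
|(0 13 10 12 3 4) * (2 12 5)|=8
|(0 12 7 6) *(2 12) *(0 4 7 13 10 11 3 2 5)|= |(0 5)(2 12 13 10 11 3)(4 7 6)|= 6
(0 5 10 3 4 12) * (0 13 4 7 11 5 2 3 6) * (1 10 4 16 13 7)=(0 2 3 1 10 6)(4 12 7 11 5)(13 16)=[2, 10, 3, 1, 12, 4, 0, 11, 8, 9, 6, 5, 7, 16, 14, 15, 13]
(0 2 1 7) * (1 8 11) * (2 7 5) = (0 7)(1 5 2 8 11) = [7, 5, 8, 3, 4, 2, 6, 0, 11, 9, 10, 1]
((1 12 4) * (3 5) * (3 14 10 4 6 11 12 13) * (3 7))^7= (1 4 10 14 5 3 7 13)(6 11 12)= ((1 13 7 3 5 14 10 4)(6 11 12))^7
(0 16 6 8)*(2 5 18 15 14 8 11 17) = (0 16 6 11 17 2 5 18 15 14 8) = [16, 1, 5, 3, 4, 18, 11, 7, 0, 9, 10, 17, 12, 13, 8, 14, 6, 2, 15]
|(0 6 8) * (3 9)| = |(0 6 8)(3 9)| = 6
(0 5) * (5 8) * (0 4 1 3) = (0 8 5 4 1 3) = [8, 3, 2, 0, 1, 4, 6, 7, 5]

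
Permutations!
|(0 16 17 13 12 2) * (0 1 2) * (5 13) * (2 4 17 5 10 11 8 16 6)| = |(0 6 2 1 4 17 10 11 8 16 5 13 12)| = 13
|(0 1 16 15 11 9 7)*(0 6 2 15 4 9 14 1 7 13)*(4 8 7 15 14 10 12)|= |(0 15 11 10 12 4 9 13)(1 16 8 7 6 2 14)|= 56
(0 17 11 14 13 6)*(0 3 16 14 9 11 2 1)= (0 17 2 1)(3 16 14 13 6)(9 11)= [17, 0, 1, 16, 4, 5, 3, 7, 8, 11, 10, 9, 12, 6, 13, 15, 14, 2]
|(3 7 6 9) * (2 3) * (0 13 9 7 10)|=6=|(0 13 9 2 3 10)(6 7)|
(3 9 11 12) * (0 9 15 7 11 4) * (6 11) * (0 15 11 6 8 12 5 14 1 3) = [9, 3, 2, 11, 15, 14, 6, 8, 12, 4, 10, 5, 0, 13, 1, 7] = (0 9 4 15 7 8 12)(1 3 11 5 14)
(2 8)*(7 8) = [0, 1, 7, 3, 4, 5, 6, 8, 2] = (2 7 8)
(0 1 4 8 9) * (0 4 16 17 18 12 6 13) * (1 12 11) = (0 12 6 13)(1 16 17 18 11)(4 8 9) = [12, 16, 2, 3, 8, 5, 13, 7, 9, 4, 10, 1, 6, 0, 14, 15, 17, 18, 11]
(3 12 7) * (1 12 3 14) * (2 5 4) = (1 12 7 14)(2 5 4) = [0, 12, 5, 3, 2, 4, 6, 14, 8, 9, 10, 11, 7, 13, 1]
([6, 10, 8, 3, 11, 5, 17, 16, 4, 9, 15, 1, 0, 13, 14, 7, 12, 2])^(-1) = (0 12 16 7 15 10 1 11 4 8 2 17 6)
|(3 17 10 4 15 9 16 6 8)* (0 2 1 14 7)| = |(0 2 1 14 7)(3 17 10 4 15 9 16 6 8)| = 45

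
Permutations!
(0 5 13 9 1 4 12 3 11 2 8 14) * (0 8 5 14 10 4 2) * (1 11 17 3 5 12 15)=[14, 2, 12, 17, 15, 13, 6, 7, 10, 11, 4, 0, 5, 9, 8, 1, 16, 3]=(0 14 8 10 4 15 1 2 12 5 13 9 11)(3 17)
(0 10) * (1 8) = (0 10)(1 8) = [10, 8, 2, 3, 4, 5, 6, 7, 1, 9, 0]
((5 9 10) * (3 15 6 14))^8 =((3 15 6 14)(5 9 10))^8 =(15)(5 10 9)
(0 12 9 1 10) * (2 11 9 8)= (0 12 8 2 11 9 1 10)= [12, 10, 11, 3, 4, 5, 6, 7, 2, 1, 0, 9, 8]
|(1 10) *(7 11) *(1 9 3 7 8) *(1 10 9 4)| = 8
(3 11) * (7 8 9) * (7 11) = [0, 1, 2, 7, 4, 5, 6, 8, 9, 11, 10, 3] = (3 7 8 9 11)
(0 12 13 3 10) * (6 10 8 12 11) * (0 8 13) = [11, 1, 2, 13, 4, 5, 10, 7, 12, 9, 8, 6, 0, 3] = (0 11 6 10 8 12)(3 13)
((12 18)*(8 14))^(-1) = (8 14)(12 18)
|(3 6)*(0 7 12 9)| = |(0 7 12 9)(3 6)| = 4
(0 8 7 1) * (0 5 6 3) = [8, 5, 2, 0, 4, 6, 3, 1, 7] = (0 8 7 1 5 6 3)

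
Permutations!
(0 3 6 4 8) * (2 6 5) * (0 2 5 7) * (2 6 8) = (0 3 7)(2 8 6 4) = [3, 1, 8, 7, 2, 5, 4, 0, 6]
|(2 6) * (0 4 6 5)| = |(0 4 6 2 5)| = 5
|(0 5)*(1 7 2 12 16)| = 10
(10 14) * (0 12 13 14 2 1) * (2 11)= (0 12 13 14 10 11 2 1)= [12, 0, 1, 3, 4, 5, 6, 7, 8, 9, 11, 2, 13, 14, 10]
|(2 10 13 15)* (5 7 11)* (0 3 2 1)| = |(0 3 2 10 13 15 1)(5 7 11)| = 21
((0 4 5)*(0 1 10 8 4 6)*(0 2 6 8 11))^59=((0 8 4 5 1 10 11)(2 6))^59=(0 5 11 4 10 8 1)(2 6)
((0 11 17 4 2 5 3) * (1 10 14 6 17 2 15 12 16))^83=((0 11 2 5 3)(1 10 14 6 17 4 15 12 16))^83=(0 5 11 3 2)(1 14 17 15 16 10 6 4 12)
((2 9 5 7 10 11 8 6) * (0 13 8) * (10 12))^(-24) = ((0 13 8 6 2 9 5 7 12 10 11))^(-24) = (0 10 7 9 6 13 11 12 5 2 8)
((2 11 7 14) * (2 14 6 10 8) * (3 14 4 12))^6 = (3 4)(12 14)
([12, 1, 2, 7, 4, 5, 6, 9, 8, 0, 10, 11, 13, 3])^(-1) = (0 9 7 3 13 12)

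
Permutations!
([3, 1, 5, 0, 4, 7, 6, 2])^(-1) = [3, 1, 7, 0, 4, 2, 6, 5]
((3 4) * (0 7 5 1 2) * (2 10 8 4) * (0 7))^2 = (1 8 3 7)(2 5 10 4)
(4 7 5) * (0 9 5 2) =(0 9 5 4 7 2) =[9, 1, 0, 3, 7, 4, 6, 2, 8, 5]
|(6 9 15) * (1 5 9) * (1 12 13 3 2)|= |(1 5 9 15 6 12 13 3 2)|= 9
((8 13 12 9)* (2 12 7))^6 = ((2 12 9 8 13 7))^6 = (13)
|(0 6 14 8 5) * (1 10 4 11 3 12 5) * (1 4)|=18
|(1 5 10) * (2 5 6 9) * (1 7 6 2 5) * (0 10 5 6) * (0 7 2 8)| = 10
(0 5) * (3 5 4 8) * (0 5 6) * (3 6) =(0 4 8 6) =[4, 1, 2, 3, 8, 5, 0, 7, 6]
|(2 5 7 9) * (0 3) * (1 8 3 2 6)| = |(0 2 5 7 9 6 1 8 3)| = 9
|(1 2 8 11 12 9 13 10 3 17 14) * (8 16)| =12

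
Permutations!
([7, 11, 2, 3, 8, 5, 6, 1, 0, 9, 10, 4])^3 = [11, 8, 2, 3, 7, 5, 6, 4, 1, 9, 10, 0]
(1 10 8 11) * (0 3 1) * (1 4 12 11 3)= [1, 10, 2, 4, 12, 5, 6, 7, 3, 9, 8, 0, 11]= (0 1 10 8 3 4 12 11)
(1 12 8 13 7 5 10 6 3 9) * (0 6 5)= (0 6 3 9 1 12 8 13 7)(5 10)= [6, 12, 2, 9, 4, 10, 3, 0, 13, 1, 5, 11, 8, 7]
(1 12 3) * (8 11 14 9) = [0, 12, 2, 1, 4, 5, 6, 7, 11, 8, 10, 14, 3, 13, 9] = (1 12 3)(8 11 14 9)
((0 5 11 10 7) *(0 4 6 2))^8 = (11)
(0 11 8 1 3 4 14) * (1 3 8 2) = (0 11 2 1 8 3 4 14) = [11, 8, 1, 4, 14, 5, 6, 7, 3, 9, 10, 2, 12, 13, 0]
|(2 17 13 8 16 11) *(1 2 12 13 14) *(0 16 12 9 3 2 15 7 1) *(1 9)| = 33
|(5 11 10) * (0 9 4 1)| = 12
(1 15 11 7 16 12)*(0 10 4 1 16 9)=(0 10 4 1 15 11 7 9)(12 16)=[10, 15, 2, 3, 1, 5, 6, 9, 8, 0, 4, 7, 16, 13, 14, 11, 12]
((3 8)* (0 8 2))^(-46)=((0 8 3 2))^(-46)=(0 3)(2 8)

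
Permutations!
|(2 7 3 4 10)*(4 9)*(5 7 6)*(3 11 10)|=6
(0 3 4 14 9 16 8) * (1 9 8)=(0 3 4 14 8)(1 9 16)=[3, 9, 2, 4, 14, 5, 6, 7, 0, 16, 10, 11, 12, 13, 8, 15, 1]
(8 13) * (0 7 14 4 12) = (0 7 14 4 12)(8 13) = [7, 1, 2, 3, 12, 5, 6, 14, 13, 9, 10, 11, 0, 8, 4]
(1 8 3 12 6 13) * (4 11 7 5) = (1 8 3 12 6 13)(4 11 7 5) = [0, 8, 2, 12, 11, 4, 13, 5, 3, 9, 10, 7, 6, 1]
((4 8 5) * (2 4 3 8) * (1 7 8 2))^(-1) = ((1 7 8 5 3 2 4))^(-1) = (1 4 2 3 5 8 7)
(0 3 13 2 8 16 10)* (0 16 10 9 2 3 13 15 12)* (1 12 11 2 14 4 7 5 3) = (0 13 1 12)(2 8 10 16 9 14 4 7 5 3 15 11) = [13, 12, 8, 15, 7, 3, 6, 5, 10, 14, 16, 2, 0, 1, 4, 11, 9]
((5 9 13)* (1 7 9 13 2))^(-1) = ((1 7 9 2)(5 13))^(-1) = (1 2 9 7)(5 13)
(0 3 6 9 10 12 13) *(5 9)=[3, 1, 2, 6, 4, 9, 5, 7, 8, 10, 12, 11, 13, 0]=(0 3 6 5 9 10 12 13)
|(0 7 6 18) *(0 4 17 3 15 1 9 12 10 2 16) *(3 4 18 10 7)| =22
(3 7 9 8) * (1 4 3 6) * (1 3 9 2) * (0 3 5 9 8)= (0 3 7 2 1 4 8 6 5 9)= [3, 4, 1, 7, 8, 9, 5, 2, 6, 0]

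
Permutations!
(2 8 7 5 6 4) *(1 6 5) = (1 6 4 2 8 7) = [0, 6, 8, 3, 2, 5, 4, 1, 7]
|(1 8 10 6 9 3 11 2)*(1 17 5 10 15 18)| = 8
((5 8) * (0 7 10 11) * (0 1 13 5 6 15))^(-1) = (0 15 6 8 5 13 1 11 10 7)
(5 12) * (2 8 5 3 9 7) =(2 8 5 12 3 9 7) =[0, 1, 8, 9, 4, 12, 6, 2, 5, 7, 10, 11, 3]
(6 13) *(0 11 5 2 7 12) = (0 11 5 2 7 12)(6 13) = [11, 1, 7, 3, 4, 2, 13, 12, 8, 9, 10, 5, 0, 6]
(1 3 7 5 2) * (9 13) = (1 3 7 5 2)(9 13) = [0, 3, 1, 7, 4, 2, 6, 5, 8, 13, 10, 11, 12, 9]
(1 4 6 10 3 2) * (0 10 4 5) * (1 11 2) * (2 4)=(0 10 3 1 5)(2 11 4 6)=[10, 5, 11, 1, 6, 0, 2, 7, 8, 9, 3, 4]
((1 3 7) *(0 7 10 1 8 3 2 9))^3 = (0 3 2 7 10 9 8 1)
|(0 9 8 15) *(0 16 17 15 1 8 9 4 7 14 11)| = 30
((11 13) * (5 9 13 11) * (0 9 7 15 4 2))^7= ((0 9 13 5 7 15 4 2))^7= (0 2 4 15 7 5 13 9)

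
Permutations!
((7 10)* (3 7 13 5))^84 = ((3 7 10 13 5))^84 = (3 5 13 10 7)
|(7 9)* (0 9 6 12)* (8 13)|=10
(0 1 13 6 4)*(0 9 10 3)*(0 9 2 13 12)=[1, 12, 13, 9, 2, 5, 4, 7, 8, 10, 3, 11, 0, 6]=(0 1 12)(2 13 6 4)(3 9 10)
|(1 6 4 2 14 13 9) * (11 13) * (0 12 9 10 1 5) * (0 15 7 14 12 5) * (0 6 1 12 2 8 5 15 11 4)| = |(0 15 7 14 4 8 5 11 13 10 12 9 6)| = 13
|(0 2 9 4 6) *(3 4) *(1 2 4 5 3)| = 6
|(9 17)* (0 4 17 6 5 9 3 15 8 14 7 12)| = |(0 4 17 3 15 8 14 7 12)(5 9 6)| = 9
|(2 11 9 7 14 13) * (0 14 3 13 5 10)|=12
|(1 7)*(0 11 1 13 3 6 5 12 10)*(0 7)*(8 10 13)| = 15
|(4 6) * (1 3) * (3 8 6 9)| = |(1 8 6 4 9 3)| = 6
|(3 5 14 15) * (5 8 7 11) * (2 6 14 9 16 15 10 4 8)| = |(2 6 14 10 4 8 7 11 5 9 16 15 3)| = 13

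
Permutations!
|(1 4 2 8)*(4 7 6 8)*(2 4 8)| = 5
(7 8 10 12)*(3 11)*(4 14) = (3 11)(4 14)(7 8 10 12) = [0, 1, 2, 11, 14, 5, 6, 8, 10, 9, 12, 3, 7, 13, 4]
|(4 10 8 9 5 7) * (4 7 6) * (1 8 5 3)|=4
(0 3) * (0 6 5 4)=[3, 1, 2, 6, 0, 4, 5]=(0 3 6 5 4)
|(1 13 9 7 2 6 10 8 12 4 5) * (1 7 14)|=8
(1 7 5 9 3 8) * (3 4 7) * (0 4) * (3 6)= [4, 6, 2, 8, 7, 9, 3, 5, 1, 0]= (0 4 7 5 9)(1 6 3 8)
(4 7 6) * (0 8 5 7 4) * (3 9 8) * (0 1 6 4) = (0 3 9 8 5 7 4)(1 6) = [3, 6, 2, 9, 0, 7, 1, 4, 5, 8]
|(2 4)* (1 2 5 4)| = 2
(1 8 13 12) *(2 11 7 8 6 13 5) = (1 6 13 12)(2 11 7 8 5) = [0, 6, 11, 3, 4, 2, 13, 8, 5, 9, 10, 7, 1, 12]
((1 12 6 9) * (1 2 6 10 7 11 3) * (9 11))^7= (1 11 2 7 12 3 6 9 10)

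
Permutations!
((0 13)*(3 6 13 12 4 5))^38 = (0 5 13 4 6 12 3)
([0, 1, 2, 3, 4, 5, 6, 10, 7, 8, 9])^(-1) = [0, 1, 2, 3, 4, 5, 6, 8, 9, 10, 7]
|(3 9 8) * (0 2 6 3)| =6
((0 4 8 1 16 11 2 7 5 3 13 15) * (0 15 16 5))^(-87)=((0 4 8 1 5 3 13 16 11 2 7))^(-87)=(0 4 8 1 5 3 13 16 11 2 7)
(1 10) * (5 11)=(1 10)(5 11)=[0, 10, 2, 3, 4, 11, 6, 7, 8, 9, 1, 5]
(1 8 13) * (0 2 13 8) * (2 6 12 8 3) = (0 6 12 8 3 2 13 1) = [6, 0, 13, 2, 4, 5, 12, 7, 3, 9, 10, 11, 8, 1]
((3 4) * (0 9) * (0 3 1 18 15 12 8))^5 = ((0 9 3 4 1 18 15 12 8))^5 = (0 18 9 15 3 12 4 8 1)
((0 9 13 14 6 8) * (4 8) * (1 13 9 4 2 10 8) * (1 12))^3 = (0 1 6 8 12 14 10 4 13 2)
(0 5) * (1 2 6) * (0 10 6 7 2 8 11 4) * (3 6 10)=(0 5 3 6 1 8 11 4)(2 7)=[5, 8, 7, 6, 0, 3, 1, 2, 11, 9, 10, 4]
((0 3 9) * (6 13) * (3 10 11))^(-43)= (0 11 9 10 3)(6 13)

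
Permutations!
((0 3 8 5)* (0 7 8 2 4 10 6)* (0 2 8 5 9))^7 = (0 9 8 3)(2 6 10 4)(5 7)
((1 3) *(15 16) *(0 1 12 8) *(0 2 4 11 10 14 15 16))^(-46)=((16)(0 1 3 12 8 2 4 11 10 14 15))^(-46)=(16)(0 14 11 2 12 1 15 10 4 8 3)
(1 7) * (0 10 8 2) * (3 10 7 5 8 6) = (0 7 1 5 8 2)(3 10 6) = [7, 5, 0, 10, 4, 8, 3, 1, 2, 9, 6]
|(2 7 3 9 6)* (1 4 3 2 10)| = |(1 4 3 9 6 10)(2 7)| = 6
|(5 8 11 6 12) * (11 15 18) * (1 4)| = 14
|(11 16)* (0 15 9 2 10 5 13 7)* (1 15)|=|(0 1 15 9 2 10 5 13 7)(11 16)|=18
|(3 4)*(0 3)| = |(0 3 4)| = 3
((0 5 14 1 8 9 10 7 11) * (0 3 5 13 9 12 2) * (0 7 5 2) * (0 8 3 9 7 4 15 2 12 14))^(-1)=((0 13 7 11 9 10 5)(1 3 12 8 14)(2 4 15))^(-1)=(0 5 10 9 11 7 13)(1 14 8 12 3)(2 15 4)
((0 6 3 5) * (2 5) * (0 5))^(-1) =((0 6 3 2))^(-1) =(0 2 3 6)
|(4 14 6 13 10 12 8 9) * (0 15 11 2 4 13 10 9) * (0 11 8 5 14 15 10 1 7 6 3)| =30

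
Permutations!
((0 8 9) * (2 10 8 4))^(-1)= (0 9 8 10 2 4)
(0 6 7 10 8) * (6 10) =(0 10 8)(6 7) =[10, 1, 2, 3, 4, 5, 7, 6, 0, 9, 8]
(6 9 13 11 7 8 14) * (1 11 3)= [0, 11, 2, 1, 4, 5, 9, 8, 14, 13, 10, 7, 12, 3, 6]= (1 11 7 8 14 6 9 13 3)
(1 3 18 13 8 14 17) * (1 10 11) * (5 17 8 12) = [0, 3, 2, 18, 4, 17, 6, 7, 14, 9, 11, 1, 5, 12, 8, 15, 16, 10, 13] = (1 3 18 13 12 5 17 10 11)(8 14)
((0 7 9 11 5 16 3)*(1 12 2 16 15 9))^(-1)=((0 7 1 12 2 16 3)(5 15 9 11))^(-1)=(0 3 16 2 12 1 7)(5 11 9 15)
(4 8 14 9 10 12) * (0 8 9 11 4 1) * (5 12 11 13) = (0 8 14 13 5 12 1)(4 9 10 11) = [8, 0, 2, 3, 9, 12, 6, 7, 14, 10, 11, 4, 1, 5, 13]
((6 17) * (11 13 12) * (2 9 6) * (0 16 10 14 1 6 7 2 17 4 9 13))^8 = (17)(0 7 14 12 4 16 2 1 11 9 10 13 6)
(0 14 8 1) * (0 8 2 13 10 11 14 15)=(0 15)(1 8)(2 13 10 11 14)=[15, 8, 13, 3, 4, 5, 6, 7, 1, 9, 11, 14, 12, 10, 2, 0]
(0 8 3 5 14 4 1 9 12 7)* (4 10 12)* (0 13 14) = [8, 9, 2, 5, 1, 0, 6, 13, 3, 4, 12, 11, 7, 14, 10] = (0 8 3 5)(1 9 4)(7 13 14 10 12)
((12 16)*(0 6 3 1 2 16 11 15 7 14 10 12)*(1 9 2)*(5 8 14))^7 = ((0 6 3 9 2 16)(5 8 14 10 12 11 15 7))^7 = (0 6 3 9 2 16)(5 7 15 11 12 10 14 8)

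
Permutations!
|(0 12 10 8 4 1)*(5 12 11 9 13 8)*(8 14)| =|(0 11 9 13 14 8 4 1)(5 12 10)| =24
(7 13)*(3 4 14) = (3 4 14)(7 13) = [0, 1, 2, 4, 14, 5, 6, 13, 8, 9, 10, 11, 12, 7, 3]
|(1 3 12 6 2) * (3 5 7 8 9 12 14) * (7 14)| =|(1 5 14 3 7 8 9 12 6 2)| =10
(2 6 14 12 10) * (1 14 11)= [0, 14, 6, 3, 4, 5, 11, 7, 8, 9, 2, 1, 10, 13, 12]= (1 14 12 10 2 6 11)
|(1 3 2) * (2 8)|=4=|(1 3 8 2)|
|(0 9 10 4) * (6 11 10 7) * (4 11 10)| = |(0 9 7 6 10 11 4)| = 7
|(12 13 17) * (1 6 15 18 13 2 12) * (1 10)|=14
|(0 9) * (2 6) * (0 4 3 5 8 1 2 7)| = 10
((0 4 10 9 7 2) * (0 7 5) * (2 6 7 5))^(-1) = ((0 4 10 9 2 5)(6 7))^(-1) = (0 5 2 9 10 4)(6 7)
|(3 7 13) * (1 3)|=4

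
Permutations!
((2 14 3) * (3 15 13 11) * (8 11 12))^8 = (15)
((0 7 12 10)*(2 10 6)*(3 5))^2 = (0 12 2)(6 10 7)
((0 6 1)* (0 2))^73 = (0 6 1 2)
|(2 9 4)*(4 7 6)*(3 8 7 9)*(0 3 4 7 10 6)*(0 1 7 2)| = 14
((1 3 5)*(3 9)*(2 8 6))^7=(1 5 3 9)(2 8 6)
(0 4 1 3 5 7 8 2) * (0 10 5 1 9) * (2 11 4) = [2, 3, 10, 1, 9, 7, 6, 8, 11, 0, 5, 4] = (0 2 10 5 7 8 11 4 9)(1 3)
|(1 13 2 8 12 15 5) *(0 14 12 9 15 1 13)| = |(0 14 12 1)(2 8 9 15 5 13)| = 12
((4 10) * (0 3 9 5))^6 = (10)(0 9)(3 5)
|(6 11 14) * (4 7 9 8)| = 12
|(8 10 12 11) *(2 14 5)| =|(2 14 5)(8 10 12 11)| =12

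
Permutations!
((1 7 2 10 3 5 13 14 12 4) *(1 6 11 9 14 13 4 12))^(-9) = (1 2 3 4 11 14 7 10 5 6 9)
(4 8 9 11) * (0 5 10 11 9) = (0 5 10 11 4 8) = [5, 1, 2, 3, 8, 10, 6, 7, 0, 9, 11, 4]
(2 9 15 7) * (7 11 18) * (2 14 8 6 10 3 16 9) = (3 16 9 15 11 18 7 14 8 6 10) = [0, 1, 2, 16, 4, 5, 10, 14, 6, 15, 3, 18, 12, 13, 8, 11, 9, 17, 7]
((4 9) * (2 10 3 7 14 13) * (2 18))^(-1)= ((2 10 3 7 14 13 18)(4 9))^(-1)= (2 18 13 14 7 3 10)(4 9)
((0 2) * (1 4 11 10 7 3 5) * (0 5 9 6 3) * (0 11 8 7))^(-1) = (0 10 11 7 8 4 1 5 2)(3 6 9)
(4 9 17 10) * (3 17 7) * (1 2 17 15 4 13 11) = (1 2 17 10 13 11)(3 15 4 9 7) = [0, 2, 17, 15, 9, 5, 6, 3, 8, 7, 13, 1, 12, 11, 14, 4, 16, 10]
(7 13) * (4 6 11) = (4 6 11)(7 13) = [0, 1, 2, 3, 6, 5, 11, 13, 8, 9, 10, 4, 12, 7]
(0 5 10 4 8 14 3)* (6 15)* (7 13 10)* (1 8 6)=[5, 8, 2, 0, 6, 7, 15, 13, 14, 9, 4, 11, 12, 10, 3, 1]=(0 5 7 13 10 4 6 15 1 8 14 3)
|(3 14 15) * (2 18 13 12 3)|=7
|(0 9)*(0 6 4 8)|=5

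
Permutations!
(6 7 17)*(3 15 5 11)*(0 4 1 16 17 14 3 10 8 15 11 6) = [4, 16, 2, 11, 1, 6, 7, 14, 15, 9, 8, 10, 12, 13, 3, 5, 17, 0] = (0 4 1 16 17)(3 11 10 8 15 5 6 7 14)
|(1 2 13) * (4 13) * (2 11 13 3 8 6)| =|(1 11 13)(2 4 3 8 6)| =15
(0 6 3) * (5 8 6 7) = (0 7 5 8 6 3) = [7, 1, 2, 0, 4, 8, 3, 5, 6]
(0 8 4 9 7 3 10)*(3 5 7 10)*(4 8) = [4, 1, 2, 3, 9, 7, 6, 5, 8, 10, 0] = (0 4 9 10)(5 7)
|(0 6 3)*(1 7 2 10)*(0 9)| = 4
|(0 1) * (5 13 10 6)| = 4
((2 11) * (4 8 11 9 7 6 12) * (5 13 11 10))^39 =((2 9 7 6 12 4 8 10 5 13 11))^39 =(2 8 9 10 7 5 6 13 12 11 4)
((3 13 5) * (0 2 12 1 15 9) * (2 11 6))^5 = (0 1 6 9 12 11 15 2)(3 5 13)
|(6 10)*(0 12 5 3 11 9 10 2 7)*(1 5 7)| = 24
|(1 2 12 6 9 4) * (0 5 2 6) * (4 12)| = |(0 5 2 4 1 6 9 12)| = 8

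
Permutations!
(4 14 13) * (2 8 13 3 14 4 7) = (2 8 13 7)(3 14) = [0, 1, 8, 14, 4, 5, 6, 2, 13, 9, 10, 11, 12, 7, 3]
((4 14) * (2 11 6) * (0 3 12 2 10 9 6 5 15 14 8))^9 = (0 8 4 14 15 5 11 2 12 3)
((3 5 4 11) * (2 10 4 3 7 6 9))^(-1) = (2 9 6 7 11 4 10)(3 5)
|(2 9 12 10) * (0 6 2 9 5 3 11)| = 6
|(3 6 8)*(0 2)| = |(0 2)(3 6 8)| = 6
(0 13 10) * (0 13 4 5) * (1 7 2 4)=(0 1 7 2 4 5)(10 13)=[1, 7, 4, 3, 5, 0, 6, 2, 8, 9, 13, 11, 12, 10]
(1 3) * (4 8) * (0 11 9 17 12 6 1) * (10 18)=(0 11 9 17 12 6 1 3)(4 8)(10 18)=[11, 3, 2, 0, 8, 5, 1, 7, 4, 17, 18, 9, 6, 13, 14, 15, 16, 12, 10]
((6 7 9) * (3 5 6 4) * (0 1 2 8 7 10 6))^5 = (0 9 1 4 2 3 8 5 7)(6 10)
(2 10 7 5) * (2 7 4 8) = (2 10 4 8)(5 7) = [0, 1, 10, 3, 8, 7, 6, 5, 2, 9, 4]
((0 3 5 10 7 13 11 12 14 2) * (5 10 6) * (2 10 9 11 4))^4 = ((0 3 9 11 12 14 10 7 13 4 2)(5 6))^4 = (0 12 13 3 14 4 9 10 2 11 7)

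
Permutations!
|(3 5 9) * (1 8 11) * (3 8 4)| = 7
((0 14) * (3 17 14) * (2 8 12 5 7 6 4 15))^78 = (0 17)(2 4 7 12)(3 14)(5 8 15 6)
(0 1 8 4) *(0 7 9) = (0 1 8 4 7 9) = [1, 8, 2, 3, 7, 5, 6, 9, 4, 0]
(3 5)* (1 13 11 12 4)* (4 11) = (1 13 4)(3 5)(11 12) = [0, 13, 2, 5, 1, 3, 6, 7, 8, 9, 10, 12, 11, 4]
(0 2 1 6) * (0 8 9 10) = (0 2 1 6 8 9 10) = [2, 6, 1, 3, 4, 5, 8, 7, 9, 10, 0]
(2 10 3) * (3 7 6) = (2 10 7 6 3) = [0, 1, 10, 2, 4, 5, 3, 6, 8, 9, 7]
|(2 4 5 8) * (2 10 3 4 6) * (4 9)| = 6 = |(2 6)(3 9 4 5 8 10)|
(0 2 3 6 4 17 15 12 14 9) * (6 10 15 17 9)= [2, 1, 3, 10, 9, 5, 4, 7, 8, 0, 15, 11, 14, 13, 6, 12, 16, 17]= (17)(0 2 3 10 15 12 14 6 4 9)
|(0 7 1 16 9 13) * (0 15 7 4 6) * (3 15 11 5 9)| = 60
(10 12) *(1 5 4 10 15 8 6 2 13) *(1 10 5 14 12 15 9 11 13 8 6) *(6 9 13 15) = (1 14 12 13 10 6 2 8)(4 5)(9 11 15) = [0, 14, 8, 3, 5, 4, 2, 7, 1, 11, 6, 15, 13, 10, 12, 9]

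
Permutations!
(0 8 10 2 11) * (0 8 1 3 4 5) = (0 1 3 4 5)(2 11 8 10) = [1, 3, 11, 4, 5, 0, 6, 7, 10, 9, 2, 8]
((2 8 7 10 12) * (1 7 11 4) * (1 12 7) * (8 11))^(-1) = (2 12 4 11)(7 10)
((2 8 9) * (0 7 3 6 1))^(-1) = (0 1 6 3 7)(2 9 8)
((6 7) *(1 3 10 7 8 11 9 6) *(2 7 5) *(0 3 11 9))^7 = (0 11 1 7 2 5 10 3)(6 8 9)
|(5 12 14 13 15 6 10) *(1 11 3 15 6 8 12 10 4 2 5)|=|(1 11 3 15 8 12 14 13 6 4 2 5 10)|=13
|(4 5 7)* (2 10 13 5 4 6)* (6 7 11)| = |(2 10 13 5 11 6)| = 6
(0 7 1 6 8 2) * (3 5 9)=(0 7 1 6 8 2)(3 5 9)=[7, 6, 0, 5, 4, 9, 8, 1, 2, 3]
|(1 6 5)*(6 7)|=|(1 7 6 5)|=4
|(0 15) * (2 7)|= |(0 15)(2 7)|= 2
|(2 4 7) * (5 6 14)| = |(2 4 7)(5 6 14)| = 3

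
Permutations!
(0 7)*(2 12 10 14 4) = (0 7)(2 12 10 14 4) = [7, 1, 12, 3, 2, 5, 6, 0, 8, 9, 14, 11, 10, 13, 4]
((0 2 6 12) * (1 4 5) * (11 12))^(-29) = ((0 2 6 11 12)(1 4 5))^(-29) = (0 2 6 11 12)(1 4 5)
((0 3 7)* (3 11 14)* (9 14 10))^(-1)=((0 11 10 9 14 3 7))^(-1)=(0 7 3 14 9 10 11)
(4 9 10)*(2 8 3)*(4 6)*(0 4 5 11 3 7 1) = (0 4 9 10 6 5 11 3 2 8 7 1) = [4, 0, 8, 2, 9, 11, 5, 1, 7, 10, 6, 3]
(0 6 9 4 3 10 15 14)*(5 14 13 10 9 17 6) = (0 5 14)(3 9 4)(6 17)(10 15 13) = [5, 1, 2, 9, 3, 14, 17, 7, 8, 4, 15, 11, 12, 10, 0, 13, 16, 6]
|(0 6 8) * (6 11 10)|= 5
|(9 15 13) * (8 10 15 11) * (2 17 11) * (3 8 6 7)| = 11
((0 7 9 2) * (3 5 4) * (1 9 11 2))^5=(0 7 11 2)(1 9)(3 4 5)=((0 7 11 2)(1 9)(3 5 4))^5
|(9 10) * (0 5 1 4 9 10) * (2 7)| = 10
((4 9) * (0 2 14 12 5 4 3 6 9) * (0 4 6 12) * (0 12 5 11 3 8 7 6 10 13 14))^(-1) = ((0 2)(3 5 10 13 14 12 11)(6 9 8 7))^(-1) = (0 2)(3 11 12 14 13 10 5)(6 7 8 9)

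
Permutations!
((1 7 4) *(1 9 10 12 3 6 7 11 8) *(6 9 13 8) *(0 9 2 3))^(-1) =((0 9 10 12)(1 11 6 7 4 13 8)(2 3))^(-1) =(0 12 10 9)(1 8 13 4 7 6 11)(2 3)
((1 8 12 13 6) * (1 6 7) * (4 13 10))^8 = ((1 8 12 10 4 13 7))^8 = (1 8 12 10 4 13 7)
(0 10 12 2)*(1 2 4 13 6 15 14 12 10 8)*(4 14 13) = (0 8 1 2)(6 15 13)(12 14) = [8, 2, 0, 3, 4, 5, 15, 7, 1, 9, 10, 11, 14, 6, 12, 13]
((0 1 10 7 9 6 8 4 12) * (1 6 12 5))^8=((0 6 8 4 5 1 10 7 9 12))^8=(0 9 10 5 8)(1 4 6 12 7)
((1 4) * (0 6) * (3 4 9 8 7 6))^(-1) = (0 6 7 8 9 1 4 3)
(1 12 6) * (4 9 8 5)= (1 12 6)(4 9 8 5)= [0, 12, 2, 3, 9, 4, 1, 7, 5, 8, 10, 11, 6]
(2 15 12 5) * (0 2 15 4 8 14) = (0 2 4 8 14)(5 15 12) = [2, 1, 4, 3, 8, 15, 6, 7, 14, 9, 10, 11, 5, 13, 0, 12]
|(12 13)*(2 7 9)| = |(2 7 9)(12 13)| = 6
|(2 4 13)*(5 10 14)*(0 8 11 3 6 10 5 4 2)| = 9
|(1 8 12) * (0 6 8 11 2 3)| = 8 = |(0 6 8 12 1 11 2 3)|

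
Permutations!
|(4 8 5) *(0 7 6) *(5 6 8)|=4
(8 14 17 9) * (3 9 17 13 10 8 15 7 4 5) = (17)(3 9 15 7 4 5)(8 14 13 10) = [0, 1, 2, 9, 5, 3, 6, 4, 14, 15, 8, 11, 12, 10, 13, 7, 16, 17]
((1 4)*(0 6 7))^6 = (7)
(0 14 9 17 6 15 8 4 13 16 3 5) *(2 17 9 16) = [14, 1, 17, 5, 13, 0, 15, 7, 4, 9, 10, 11, 12, 2, 16, 8, 3, 6] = (0 14 16 3 5)(2 17 6 15 8 4 13)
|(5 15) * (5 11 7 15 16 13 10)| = 12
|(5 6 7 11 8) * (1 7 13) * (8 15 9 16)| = |(1 7 11 15 9 16 8 5 6 13)| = 10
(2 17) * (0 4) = [4, 1, 17, 3, 0, 5, 6, 7, 8, 9, 10, 11, 12, 13, 14, 15, 16, 2] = (0 4)(2 17)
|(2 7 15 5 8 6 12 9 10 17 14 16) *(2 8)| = |(2 7 15 5)(6 12 9 10 17 14 16 8)| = 8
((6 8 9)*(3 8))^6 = ((3 8 9 6))^6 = (3 9)(6 8)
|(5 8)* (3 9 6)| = 6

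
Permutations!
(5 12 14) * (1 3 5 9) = (1 3 5 12 14 9) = [0, 3, 2, 5, 4, 12, 6, 7, 8, 1, 10, 11, 14, 13, 9]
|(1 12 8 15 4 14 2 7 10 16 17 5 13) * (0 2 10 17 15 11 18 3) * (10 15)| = |(0 2 7 17 5 13 1 12 8 11 18 3)(4 14 15)(10 16)| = 12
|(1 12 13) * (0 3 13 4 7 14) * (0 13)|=6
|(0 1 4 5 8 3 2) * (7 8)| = 8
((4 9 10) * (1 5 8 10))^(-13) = (1 9 4 10 8 5)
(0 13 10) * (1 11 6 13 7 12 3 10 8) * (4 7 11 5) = [11, 5, 2, 10, 7, 4, 13, 12, 1, 9, 0, 6, 3, 8] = (0 11 6 13 8 1 5 4 7 12 3 10)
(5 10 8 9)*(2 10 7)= [0, 1, 10, 3, 4, 7, 6, 2, 9, 5, 8]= (2 10 8 9 5 7)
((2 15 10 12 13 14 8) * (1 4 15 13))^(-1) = (1 12 10 15 4)(2 8 14 13)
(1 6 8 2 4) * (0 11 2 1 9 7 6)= [11, 0, 4, 3, 9, 5, 8, 6, 1, 7, 10, 2]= (0 11 2 4 9 7 6 8 1)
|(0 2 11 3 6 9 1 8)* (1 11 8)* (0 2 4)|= |(0 4)(2 8)(3 6 9 11)|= 4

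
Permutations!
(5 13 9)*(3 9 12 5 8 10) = (3 9 8 10)(5 13 12) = [0, 1, 2, 9, 4, 13, 6, 7, 10, 8, 3, 11, 5, 12]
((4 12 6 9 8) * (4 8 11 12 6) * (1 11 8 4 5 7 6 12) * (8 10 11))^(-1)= ((1 8 4 12 5 7 6 9 10 11))^(-1)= (1 11 10 9 6 7 5 12 4 8)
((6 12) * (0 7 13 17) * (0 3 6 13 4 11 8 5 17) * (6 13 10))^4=(0 8 13 11 3 4 17 7 5)(6 12 10)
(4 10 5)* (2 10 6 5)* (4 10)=(2 4 6 5 10)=[0, 1, 4, 3, 6, 10, 5, 7, 8, 9, 2]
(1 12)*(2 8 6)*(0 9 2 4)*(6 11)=[9, 12, 8, 3, 0, 5, 4, 7, 11, 2, 10, 6, 1]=(0 9 2 8 11 6 4)(1 12)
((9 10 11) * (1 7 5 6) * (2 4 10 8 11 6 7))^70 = (8 11 9)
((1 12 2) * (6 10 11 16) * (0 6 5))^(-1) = ((0 6 10 11 16 5)(1 12 2))^(-1) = (0 5 16 11 10 6)(1 2 12)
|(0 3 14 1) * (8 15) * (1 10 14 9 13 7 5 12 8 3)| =8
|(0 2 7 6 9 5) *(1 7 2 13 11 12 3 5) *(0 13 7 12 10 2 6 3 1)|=10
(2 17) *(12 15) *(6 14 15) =(2 17)(6 14 15 12) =[0, 1, 17, 3, 4, 5, 14, 7, 8, 9, 10, 11, 6, 13, 15, 12, 16, 2]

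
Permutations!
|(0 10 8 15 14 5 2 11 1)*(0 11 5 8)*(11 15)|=10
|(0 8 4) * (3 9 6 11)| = 12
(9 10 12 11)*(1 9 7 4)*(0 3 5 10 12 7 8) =(0 3 5 10 7 4 1 9 12 11 8) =[3, 9, 2, 5, 1, 10, 6, 4, 0, 12, 7, 8, 11]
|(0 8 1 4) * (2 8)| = |(0 2 8 1 4)| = 5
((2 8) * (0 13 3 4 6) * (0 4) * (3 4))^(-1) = ((0 13 4 6 3)(2 8))^(-1) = (0 3 6 4 13)(2 8)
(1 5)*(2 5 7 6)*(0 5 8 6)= (0 5 1 7)(2 8 6)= [5, 7, 8, 3, 4, 1, 2, 0, 6]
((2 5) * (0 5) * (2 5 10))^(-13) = ((0 10 2))^(-13) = (0 2 10)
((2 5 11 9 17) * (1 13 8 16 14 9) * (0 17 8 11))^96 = (17)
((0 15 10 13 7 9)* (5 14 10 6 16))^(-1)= (0 9 7 13 10 14 5 16 6 15)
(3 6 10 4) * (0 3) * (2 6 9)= (0 3 9 2 6 10 4)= [3, 1, 6, 9, 0, 5, 10, 7, 8, 2, 4]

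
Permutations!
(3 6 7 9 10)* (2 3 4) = (2 3 6 7 9 10 4) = [0, 1, 3, 6, 2, 5, 7, 9, 8, 10, 4]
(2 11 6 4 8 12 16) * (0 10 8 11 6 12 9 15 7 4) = (0 10 8 9 15 7 4 11 12 16 2 6) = [10, 1, 6, 3, 11, 5, 0, 4, 9, 15, 8, 12, 16, 13, 14, 7, 2]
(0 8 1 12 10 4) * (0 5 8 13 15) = (0 13 15)(1 12 10 4 5 8) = [13, 12, 2, 3, 5, 8, 6, 7, 1, 9, 4, 11, 10, 15, 14, 0]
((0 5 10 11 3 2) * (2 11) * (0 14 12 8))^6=(0 8 12 14 2 10 5)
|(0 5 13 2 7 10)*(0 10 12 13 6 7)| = 7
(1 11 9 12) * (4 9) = (1 11 4 9 12) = [0, 11, 2, 3, 9, 5, 6, 7, 8, 12, 10, 4, 1]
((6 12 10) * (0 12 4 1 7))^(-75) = ((0 12 10 6 4 1 7))^(-75) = (0 10 4 7 12 6 1)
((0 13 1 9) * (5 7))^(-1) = (0 9 1 13)(5 7)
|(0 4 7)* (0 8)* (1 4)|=|(0 1 4 7 8)|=5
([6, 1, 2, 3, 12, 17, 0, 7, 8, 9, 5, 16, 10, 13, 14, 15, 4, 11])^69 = [6, 1, 2, 3, 16, 10, 0, 7, 8, 9, 12, 17, 4, 13, 14, 15, 11, 5]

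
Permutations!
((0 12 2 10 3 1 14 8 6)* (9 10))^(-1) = ((0 12 2 9 10 3 1 14 8 6))^(-1) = (0 6 8 14 1 3 10 9 2 12)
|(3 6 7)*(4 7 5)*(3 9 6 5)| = |(3 5 4 7 9 6)| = 6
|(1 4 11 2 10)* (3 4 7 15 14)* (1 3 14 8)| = 20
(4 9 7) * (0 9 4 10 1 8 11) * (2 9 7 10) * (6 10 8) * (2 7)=[2, 6, 9, 3, 4, 5, 10, 7, 11, 8, 1, 0]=(0 2 9 8 11)(1 6 10)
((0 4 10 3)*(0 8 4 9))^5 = ((0 9)(3 8 4 10))^5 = (0 9)(3 8 4 10)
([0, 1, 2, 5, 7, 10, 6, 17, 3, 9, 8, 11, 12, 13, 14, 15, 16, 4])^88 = [0, 1, 2, 3, 7, 5, 6, 17, 8, 9, 10, 11, 12, 13, 14, 15, 16, 4]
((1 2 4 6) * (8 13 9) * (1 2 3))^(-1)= (1 3)(2 6 4)(8 9 13)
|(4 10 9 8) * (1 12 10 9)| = |(1 12 10)(4 9 8)| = 3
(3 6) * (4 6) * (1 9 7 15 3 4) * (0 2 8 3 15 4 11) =(15)(0 2 8 3 1 9 7 4 6 11) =[2, 9, 8, 1, 6, 5, 11, 4, 3, 7, 10, 0, 12, 13, 14, 15]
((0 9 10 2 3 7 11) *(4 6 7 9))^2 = (0 6 11 4 7)(2 9)(3 10)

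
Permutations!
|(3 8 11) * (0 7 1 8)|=|(0 7 1 8 11 3)|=6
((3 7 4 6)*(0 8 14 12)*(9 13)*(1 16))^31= ((0 8 14 12)(1 16)(3 7 4 6)(9 13))^31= (0 12 14 8)(1 16)(3 6 4 7)(9 13)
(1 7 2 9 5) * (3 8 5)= (1 7 2 9 3 8 5)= [0, 7, 9, 8, 4, 1, 6, 2, 5, 3]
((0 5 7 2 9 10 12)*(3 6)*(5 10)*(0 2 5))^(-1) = (0 9 2 12 10)(3 6)(5 7)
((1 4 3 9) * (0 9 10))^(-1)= (0 10 3 4 1 9)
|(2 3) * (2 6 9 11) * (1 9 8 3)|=|(1 9 11 2)(3 6 8)|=12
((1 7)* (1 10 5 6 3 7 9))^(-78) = ((1 9)(3 7 10 5 6))^(-78) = (3 10 6 7 5)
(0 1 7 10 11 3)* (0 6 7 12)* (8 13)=(0 1 12)(3 6 7 10 11)(8 13)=[1, 12, 2, 6, 4, 5, 7, 10, 13, 9, 11, 3, 0, 8]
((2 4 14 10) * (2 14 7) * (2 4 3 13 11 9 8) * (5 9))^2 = ((2 3 13 11 5 9 8)(4 7)(10 14))^2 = (14)(2 13 5 8 3 11 9)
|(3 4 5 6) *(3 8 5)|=6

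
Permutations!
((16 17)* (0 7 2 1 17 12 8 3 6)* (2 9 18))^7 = (0 16 9 8 2 6 17 7 12 18 3 1)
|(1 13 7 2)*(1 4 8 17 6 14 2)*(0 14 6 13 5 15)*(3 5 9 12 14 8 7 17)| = |(0 8 3 5 15)(1 9 12 14 2 4 7)(13 17)| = 70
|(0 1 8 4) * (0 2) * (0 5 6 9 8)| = 6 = |(0 1)(2 5 6 9 8 4)|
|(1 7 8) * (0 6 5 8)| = 6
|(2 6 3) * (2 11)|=|(2 6 3 11)|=4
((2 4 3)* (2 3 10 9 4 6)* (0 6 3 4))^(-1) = ((0 6 2 3 4 10 9))^(-1) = (0 9 10 4 3 2 6)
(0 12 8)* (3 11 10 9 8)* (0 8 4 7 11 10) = (0 12 3 10 9 4 7 11) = [12, 1, 2, 10, 7, 5, 6, 11, 8, 4, 9, 0, 3]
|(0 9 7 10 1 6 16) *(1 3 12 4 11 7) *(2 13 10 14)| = 45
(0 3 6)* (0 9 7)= [3, 1, 2, 6, 4, 5, 9, 0, 8, 7]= (0 3 6 9 7)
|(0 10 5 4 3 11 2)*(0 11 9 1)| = 14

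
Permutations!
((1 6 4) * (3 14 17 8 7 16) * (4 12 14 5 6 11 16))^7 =((1 11 16 3 5 6 12 14 17 8 7 4))^7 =(1 14 16 8 5 4 12 11 17 3 7 6)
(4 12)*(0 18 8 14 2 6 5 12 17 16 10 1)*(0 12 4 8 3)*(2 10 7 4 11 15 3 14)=(0 18 14 10 1 12 8 2 6 5 11 15 3)(4 17 16 7)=[18, 12, 6, 0, 17, 11, 5, 4, 2, 9, 1, 15, 8, 13, 10, 3, 7, 16, 14]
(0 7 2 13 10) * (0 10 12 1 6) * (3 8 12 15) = [7, 6, 13, 8, 4, 5, 0, 2, 12, 9, 10, 11, 1, 15, 14, 3] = (0 7 2 13 15 3 8 12 1 6)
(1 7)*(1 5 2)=[0, 7, 1, 3, 4, 2, 6, 5]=(1 7 5 2)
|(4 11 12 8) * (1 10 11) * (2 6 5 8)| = |(1 10 11 12 2 6 5 8 4)| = 9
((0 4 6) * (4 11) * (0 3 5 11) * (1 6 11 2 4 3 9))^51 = (2 4 11 3 5)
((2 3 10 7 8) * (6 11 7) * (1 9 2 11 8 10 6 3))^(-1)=(1 2 9)(3 10 7 11 8 6)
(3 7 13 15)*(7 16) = (3 16 7 13 15) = [0, 1, 2, 16, 4, 5, 6, 13, 8, 9, 10, 11, 12, 15, 14, 3, 7]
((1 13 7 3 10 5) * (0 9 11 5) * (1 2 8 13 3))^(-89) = ((0 9 11 5 2 8 13 7 1 3 10))^(-89) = (0 10 3 1 7 13 8 2 5 11 9)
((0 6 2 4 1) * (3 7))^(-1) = ((0 6 2 4 1)(3 7))^(-1) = (0 1 4 2 6)(3 7)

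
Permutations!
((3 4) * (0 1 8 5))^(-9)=(0 5 8 1)(3 4)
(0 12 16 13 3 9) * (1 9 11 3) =(0 12 16 13 1 9)(3 11) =[12, 9, 2, 11, 4, 5, 6, 7, 8, 0, 10, 3, 16, 1, 14, 15, 13]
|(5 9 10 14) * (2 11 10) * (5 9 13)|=10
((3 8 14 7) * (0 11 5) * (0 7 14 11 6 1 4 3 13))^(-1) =((14)(0 6 1 4 3 8 11 5 7 13))^(-1) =(14)(0 13 7 5 11 8 3 4 1 6)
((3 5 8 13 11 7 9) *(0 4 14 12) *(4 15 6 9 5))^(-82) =(0 14 3 6)(4 9 15 12)(5 11 8 7 13)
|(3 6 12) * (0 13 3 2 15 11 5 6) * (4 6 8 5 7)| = 42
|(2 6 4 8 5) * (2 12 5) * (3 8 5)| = 7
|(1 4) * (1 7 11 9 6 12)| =7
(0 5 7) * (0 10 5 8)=(0 8)(5 7 10)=[8, 1, 2, 3, 4, 7, 6, 10, 0, 9, 5]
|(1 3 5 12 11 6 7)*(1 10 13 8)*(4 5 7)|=|(1 3 7 10 13 8)(4 5 12 11 6)|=30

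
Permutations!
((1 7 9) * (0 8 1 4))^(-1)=(0 4 9 7 1 8)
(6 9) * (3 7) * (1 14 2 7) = (1 14 2 7 3)(6 9) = [0, 14, 7, 1, 4, 5, 9, 3, 8, 6, 10, 11, 12, 13, 2]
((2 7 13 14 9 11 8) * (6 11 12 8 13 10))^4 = ((2 7 10 6 11 13 14 9 12 8))^4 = (2 11 12 10 14)(6 9 7 13 8)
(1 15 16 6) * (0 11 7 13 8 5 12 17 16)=(0 11 7 13 8 5 12 17 16 6 1 15)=[11, 15, 2, 3, 4, 12, 1, 13, 5, 9, 10, 7, 17, 8, 14, 0, 6, 16]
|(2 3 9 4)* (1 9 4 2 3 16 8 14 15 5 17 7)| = |(1 9 2 16 8 14 15 5 17 7)(3 4)| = 10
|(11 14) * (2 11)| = 3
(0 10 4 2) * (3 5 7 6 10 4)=(0 4 2)(3 5 7 6 10)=[4, 1, 0, 5, 2, 7, 10, 6, 8, 9, 3]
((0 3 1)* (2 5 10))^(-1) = ((0 3 1)(2 5 10))^(-1) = (0 1 3)(2 10 5)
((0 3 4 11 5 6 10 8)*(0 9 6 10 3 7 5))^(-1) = (0 11 4 3 6 9 8 10 5 7)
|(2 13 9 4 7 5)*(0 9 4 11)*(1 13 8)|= 21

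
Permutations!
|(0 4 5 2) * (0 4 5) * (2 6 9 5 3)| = |(0 3 2 4)(5 6 9)| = 12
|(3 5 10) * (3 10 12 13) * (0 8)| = |(0 8)(3 5 12 13)| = 4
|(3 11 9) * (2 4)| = 6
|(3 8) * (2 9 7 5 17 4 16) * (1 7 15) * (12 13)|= |(1 7 5 17 4 16 2 9 15)(3 8)(12 13)|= 18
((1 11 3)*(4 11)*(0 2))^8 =(11)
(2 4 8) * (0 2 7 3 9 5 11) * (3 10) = (0 2 4 8 7 10 3 9 5 11) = [2, 1, 4, 9, 8, 11, 6, 10, 7, 5, 3, 0]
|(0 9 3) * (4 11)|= 6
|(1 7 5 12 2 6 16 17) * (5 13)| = |(1 7 13 5 12 2 6 16 17)| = 9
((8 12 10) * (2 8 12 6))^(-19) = ((2 8 6)(10 12))^(-19) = (2 6 8)(10 12)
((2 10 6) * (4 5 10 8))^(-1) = ((2 8 4 5 10 6))^(-1) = (2 6 10 5 4 8)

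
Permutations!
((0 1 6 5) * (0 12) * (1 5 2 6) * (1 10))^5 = (0 12 5)(1 10)(2 6)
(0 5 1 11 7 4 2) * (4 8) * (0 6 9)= (0 5 1 11 7 8 4 2 6 9)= [5, 11, 6, 3, 2, 1, 9, 8, 4, 0, 10, 7]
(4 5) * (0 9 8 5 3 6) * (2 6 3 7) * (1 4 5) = (0 9 8 1 4 7 2 6) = [9, 4, 6, 3, 7, 5, 0, 2, 1, 8]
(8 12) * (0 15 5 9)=(0 15 5 9)(8 12)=[15, 1, 2, 3, 4, 9, 6, 7, 12, 0, 10, 11, 8, 13, 14, 5]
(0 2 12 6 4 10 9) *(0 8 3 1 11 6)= (0 2 12)(1 11 6 4 10 9 8 3)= [2, 11, 12, 1, 10, 5, 4, 7, 3, 8, 9, 6, 0]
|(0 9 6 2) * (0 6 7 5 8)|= 10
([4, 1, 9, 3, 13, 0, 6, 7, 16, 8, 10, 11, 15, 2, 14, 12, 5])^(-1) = (0 5 16 8 9 2 13 4)(12 15)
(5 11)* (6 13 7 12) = (5 11)(6 13 7 12) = [0, 1, 2, 3, 4, 11, 13, 12, 8, 9, 10, 5, 6, 7]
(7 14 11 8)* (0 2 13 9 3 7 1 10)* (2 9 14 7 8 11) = (0 9 3 8 1 10)(2 13 14) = [9, 10, 13, 8, 4, 5, 6, 7, 1, 3, 0, 11, 12, 14, 2]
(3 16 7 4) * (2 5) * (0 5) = (0 5 2)(3 16 7 4) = [5, 1, 0, 16, 3, 2, 6, 4, 8, 9, 10, 11, 12, 13, 14, 15, 7]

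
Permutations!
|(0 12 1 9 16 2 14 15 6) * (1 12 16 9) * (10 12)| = 6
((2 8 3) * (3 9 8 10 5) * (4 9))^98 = (2 5)(3 10)(4 8 9)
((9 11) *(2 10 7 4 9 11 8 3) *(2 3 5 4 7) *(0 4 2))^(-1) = (11)(0 10 2 5 8 9 4)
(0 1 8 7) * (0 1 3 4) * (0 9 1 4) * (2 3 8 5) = [8, 5, 3, 0, 9, 2, 6, 4, 7, 1] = (0 8 7 4 9 1 5 2 3)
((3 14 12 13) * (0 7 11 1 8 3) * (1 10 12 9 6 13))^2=((0 7 11 10 12 1 8 3 14 9 6 13))^2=(0 11 12 8 14 6)(1 3 9 13 7 10)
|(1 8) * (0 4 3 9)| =4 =|(0 4 3 9)(1 8)|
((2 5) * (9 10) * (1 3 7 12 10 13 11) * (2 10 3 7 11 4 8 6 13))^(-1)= (1 11 3 12 7)(2 9 10 5)(4 13 6 8)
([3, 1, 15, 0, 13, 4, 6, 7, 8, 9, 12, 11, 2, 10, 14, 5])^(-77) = [3, 1, 2, 0, 4, 5, 6, 7, 8, 9, 10, 11, 12, 13, 14, 15]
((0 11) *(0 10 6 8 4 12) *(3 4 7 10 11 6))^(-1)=((0 6 8 7 10 3 4 12))^(-1)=(0 12 4 3 10 7 8 6)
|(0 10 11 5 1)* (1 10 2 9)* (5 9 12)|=|(0 2 12 5 10 11 9 1)|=8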